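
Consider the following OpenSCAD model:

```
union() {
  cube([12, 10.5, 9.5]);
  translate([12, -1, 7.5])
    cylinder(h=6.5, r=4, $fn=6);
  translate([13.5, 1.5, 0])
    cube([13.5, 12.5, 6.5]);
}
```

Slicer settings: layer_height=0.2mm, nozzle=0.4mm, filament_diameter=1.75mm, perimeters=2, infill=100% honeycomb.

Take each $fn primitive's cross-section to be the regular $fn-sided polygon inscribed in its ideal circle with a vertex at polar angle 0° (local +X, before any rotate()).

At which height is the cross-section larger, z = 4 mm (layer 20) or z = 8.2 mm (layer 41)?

layer 20 (z = 4 mm)

Layer 20 (z = 4): the 12×10.5 cube contributes its full rectangle (area 126.00 mm²); the cylinder at (12, -1) is not intersected at this z (z outside [7.5, 14]); the 13.5×12.5 cube at (13.5, 1.5) contributes its full rectangle (area 168.75 mm²); Merging all regions: the 2 present regions are separate (no shared area or edge), so areas and boundary lengths simply add and each stays a separate island — area = 294.75 mm². So its area = 294.75 mm². Layer 41 (z = 8.2): the cube is present — its section is the full 12×10.5 rectangle (area 126.00 mm²); the r=4 cylinder at (12, -1) contributes a regular 6-gon of circumradius 4 (area = (6/2)·4.000²·sin(360°/6) = 41.57 mm²); the cube at (13.5, 1.5) is absent (z outside [0, 6.5]); Taking the union: the regions partially overlap — summed areas 167.57 mm² minus the doubly-counted overlap 6.68 mm² gives 160.89 mm² — area = 160.89 mm². So its area = 160.89 mm². Layer 20 is larger (294.75 vs 160.89 mm²).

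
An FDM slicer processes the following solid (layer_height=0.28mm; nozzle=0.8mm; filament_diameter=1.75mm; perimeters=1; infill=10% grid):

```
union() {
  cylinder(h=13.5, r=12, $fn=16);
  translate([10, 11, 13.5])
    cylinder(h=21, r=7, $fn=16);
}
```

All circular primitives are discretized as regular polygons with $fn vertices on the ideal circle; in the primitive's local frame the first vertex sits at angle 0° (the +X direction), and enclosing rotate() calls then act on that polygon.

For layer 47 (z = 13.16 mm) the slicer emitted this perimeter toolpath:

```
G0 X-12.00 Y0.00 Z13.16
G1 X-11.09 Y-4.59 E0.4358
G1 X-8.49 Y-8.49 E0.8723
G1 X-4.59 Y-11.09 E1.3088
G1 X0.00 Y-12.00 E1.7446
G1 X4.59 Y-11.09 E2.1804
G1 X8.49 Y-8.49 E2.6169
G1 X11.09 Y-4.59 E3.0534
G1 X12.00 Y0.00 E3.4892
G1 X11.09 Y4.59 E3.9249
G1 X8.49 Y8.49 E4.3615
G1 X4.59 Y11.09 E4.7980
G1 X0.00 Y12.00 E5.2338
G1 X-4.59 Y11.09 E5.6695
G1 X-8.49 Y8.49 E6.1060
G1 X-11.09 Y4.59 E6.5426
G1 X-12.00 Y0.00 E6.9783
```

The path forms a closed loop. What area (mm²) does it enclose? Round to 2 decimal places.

441.06 mm²

Apply the shoelace formula to the sequence of (X, Y) vertices; enclosed area = 441.06 mm².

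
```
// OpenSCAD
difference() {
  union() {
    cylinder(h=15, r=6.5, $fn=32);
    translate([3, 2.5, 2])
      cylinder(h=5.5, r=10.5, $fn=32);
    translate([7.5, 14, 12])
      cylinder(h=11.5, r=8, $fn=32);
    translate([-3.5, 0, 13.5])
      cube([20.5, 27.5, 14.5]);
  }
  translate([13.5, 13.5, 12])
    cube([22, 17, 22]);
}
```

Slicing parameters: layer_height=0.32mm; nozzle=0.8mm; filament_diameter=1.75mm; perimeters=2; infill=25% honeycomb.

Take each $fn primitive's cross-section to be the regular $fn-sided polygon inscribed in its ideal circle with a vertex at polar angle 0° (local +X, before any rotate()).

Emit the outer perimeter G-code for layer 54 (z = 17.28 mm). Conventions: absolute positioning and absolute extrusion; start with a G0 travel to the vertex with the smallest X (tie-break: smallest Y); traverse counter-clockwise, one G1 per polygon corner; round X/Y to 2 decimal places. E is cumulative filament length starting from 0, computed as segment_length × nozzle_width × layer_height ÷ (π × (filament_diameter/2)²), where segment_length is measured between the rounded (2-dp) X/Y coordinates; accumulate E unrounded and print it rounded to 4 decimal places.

At z = 17.28 mm: the cylinder is not intersected at this z (z outside [0, 15]); the cylinder at (3, 2.5) does not reach this height (z outside [2, 7.5]); the r=8 cylinder at (7.5, 14) contributes a regular 32-gon of circumradius 8; the cube at (-3.5, 0) is present — its section is the full 20.5×27.5 rectangle; Combining (union): the r=8 cylinder at (7.5, 14) lies entirely inside the 20.5×27.5 cube at (-3.5, 0), so the union is just the 20.5×27.5 cube at (-3.5, 0) — 1 connected region; the cube at (13.5, 13.5) (footprint 22×17) is included at this height; Subtracting the remaining from the first: starting from the result so far, the 22×17 cube at (13.5, 13.5) partially overlaps it — only the 49.00 mm² overlap (of its 374.00 mm²) is removed, clipping the outline — 1 connected region. The outline is a single polygon with 6 vertices. Extrusion per mm of travel: 0.8 × 0.32 / (π × 0.875²) = 0.106432. Accumulating E over each segment gives final E = 10.2175.

G0 X-3.50 Y0.00 Z17.28
G1 X17.00 Y0.00 E2.1819
G1 X17.00 Y13.50 E3.6187
G1 X13.50 Y13.50 E3.9912
G1 X13.50 Y27.50 E5.4813
G1 X-3.50 Y27.50 E7.2906
G1 X-3.50 Y0.00 E10.2175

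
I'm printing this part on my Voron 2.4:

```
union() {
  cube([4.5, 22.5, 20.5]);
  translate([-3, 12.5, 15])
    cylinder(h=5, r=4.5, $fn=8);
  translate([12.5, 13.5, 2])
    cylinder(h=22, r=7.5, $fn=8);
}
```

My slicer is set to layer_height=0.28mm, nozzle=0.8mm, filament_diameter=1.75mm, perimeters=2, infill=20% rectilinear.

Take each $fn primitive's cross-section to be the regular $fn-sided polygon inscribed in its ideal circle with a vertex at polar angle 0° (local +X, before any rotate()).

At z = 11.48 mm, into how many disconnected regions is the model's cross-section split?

At z = 11.48 mm: the cube (footprint 4.5×22.5) is included at this height; the cylinder at (-3, 12.5) is not intersected at this z (z outside [15, 20]); the cylinder at (12.5, 13.5): section is a regular 8-gon, circumradius r=7.5; Combining (union): the 2 present regions are separate (no shared area or edge), so areas and boundary lengths simply add and each stays a separate island — 2 connected regions. The result has 2 disconnected regions.

2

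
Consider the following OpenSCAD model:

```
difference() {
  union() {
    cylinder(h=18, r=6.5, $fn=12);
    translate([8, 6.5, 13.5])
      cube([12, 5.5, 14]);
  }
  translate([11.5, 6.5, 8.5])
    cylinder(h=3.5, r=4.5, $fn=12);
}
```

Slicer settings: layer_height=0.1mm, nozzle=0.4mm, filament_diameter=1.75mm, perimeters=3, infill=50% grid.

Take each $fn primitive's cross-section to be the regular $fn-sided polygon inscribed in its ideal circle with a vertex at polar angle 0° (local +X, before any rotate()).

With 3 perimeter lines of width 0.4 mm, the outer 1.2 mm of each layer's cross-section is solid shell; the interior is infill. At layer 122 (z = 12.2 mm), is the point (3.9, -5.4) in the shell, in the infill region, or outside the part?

outside

At z = 12.2 mm: the cylinder: section is a regular 12-gon, circumradius r=6.5; the cube at (8, 6.5) is absent (z outside [13.5, 27.5]); Combining (union): only the r=6.5 cylinder is present, so the union is just that shape — 1 connected region; the cylinder at (11.5, 6.5) is not intersected at this z (z outside [8.5, 12]); Taking the first minus the rest: none of the subtracted shapes is present at this height, so that combined region is unchanged — 1 connected region. Overall, the cross-section is a single solid region. The nearest boundary edge runs (3.25, -5.63)→(5.63, -3.25); distance from the point to it = 0.30 mm. The point is not inside any of the regions above, so it lies outside the cross-section (0.30 mm from the nearest boundary).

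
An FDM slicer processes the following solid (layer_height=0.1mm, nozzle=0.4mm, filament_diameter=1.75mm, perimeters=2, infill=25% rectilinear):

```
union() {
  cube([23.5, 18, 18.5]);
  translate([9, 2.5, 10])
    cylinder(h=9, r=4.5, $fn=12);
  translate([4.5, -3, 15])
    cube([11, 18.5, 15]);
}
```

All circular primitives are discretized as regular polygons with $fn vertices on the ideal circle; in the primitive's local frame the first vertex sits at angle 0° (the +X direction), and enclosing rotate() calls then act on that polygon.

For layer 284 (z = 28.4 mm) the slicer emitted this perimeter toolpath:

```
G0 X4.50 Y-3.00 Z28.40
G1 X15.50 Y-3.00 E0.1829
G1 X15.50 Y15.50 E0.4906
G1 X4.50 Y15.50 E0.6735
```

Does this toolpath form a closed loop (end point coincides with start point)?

no

Start point (G0): (4.50, -3.00). End point (last G1): the path does not return to the start — open.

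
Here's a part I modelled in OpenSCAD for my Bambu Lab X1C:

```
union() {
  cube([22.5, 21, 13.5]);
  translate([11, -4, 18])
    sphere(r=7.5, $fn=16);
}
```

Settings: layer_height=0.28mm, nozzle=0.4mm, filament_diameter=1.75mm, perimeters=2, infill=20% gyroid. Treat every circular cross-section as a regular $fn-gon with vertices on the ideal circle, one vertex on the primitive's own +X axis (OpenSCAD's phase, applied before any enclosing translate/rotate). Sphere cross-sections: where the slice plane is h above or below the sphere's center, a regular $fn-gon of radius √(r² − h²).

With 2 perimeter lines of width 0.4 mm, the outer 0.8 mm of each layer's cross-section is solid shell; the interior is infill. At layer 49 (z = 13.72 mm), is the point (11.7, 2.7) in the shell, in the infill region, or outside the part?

outside

At z = 13.72 mm: the cube is absent (z outside [0, 13.5]); the sphere at (11, -4): section is a regular 16-gon, circumradius = √(r²−h²) = √(7.5²−4.28²) = 6.159; Merging all regions: only the r=7.5 sphere at (11, -4) is present, so the union is just that shape — 1 connected region. Overall, the cross-section is a single solid region. The nearest boundary edge runs (13.36, 1.69)→(11.00, 2.16); distance from the point to it = 0.67 mm. The point is not inside any of the regions above, so it lies outside the cross-section (0.67 mm from the nearest boundary).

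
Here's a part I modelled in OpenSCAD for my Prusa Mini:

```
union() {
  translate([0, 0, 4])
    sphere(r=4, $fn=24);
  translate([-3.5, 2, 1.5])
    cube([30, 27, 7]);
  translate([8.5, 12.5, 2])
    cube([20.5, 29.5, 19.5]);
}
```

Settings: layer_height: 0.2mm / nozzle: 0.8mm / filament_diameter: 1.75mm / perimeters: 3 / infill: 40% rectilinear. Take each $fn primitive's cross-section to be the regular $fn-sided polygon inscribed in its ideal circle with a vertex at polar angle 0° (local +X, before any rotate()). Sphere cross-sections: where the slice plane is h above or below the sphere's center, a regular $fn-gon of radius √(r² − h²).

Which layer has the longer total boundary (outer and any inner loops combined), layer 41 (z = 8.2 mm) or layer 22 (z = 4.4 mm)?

Layer 41 (z = 8.2): the sphere does not reach this height (|z−center|=4.200 > r=4); the 30×27 cube at (-3.5, 2) contributes its full rectangle (perimeter 114.00 mm); the 20.5×29.5 cube at (8.5, 12.5) contributes its full rectangle (perimeter 100.00 mm); Taking the union: the regions partially overlap (shared area 297.00 mm²), so the edge portions inside another operand are dropped and the merged outline is re-measured after clipping — boundary = 145.00 mm. So its perimeter = 145.00 mm. Layer 22 (z = 4.4): the r=4 sphere slices to a regular 24-gon of circumradius 3.980 (√(r²−h²) with h=0.4 from center) (perimeter = 2·24·3.980·sin(180°/24) = 24.94 mm); the 30×27 cube at (-3.5, 2) contributes its full rectangle (perimeter 114.00 mm); the cube at (8.5, 12.5) is present — its section is the full 20.5×29.5 rectangle (perimeter 100.00 mm); Taking the union: the regions partially overlap (shared area 306.47 mm²), so the edge portions inside another operand are dropped and the merged outline is re-measured after clipping — boundary = 154.77 mm. So its perimeter = 154.77 mm. Layer 22 is larger (154.77 vs 145.00 mm).

layer 22 (z = 4.4 mm)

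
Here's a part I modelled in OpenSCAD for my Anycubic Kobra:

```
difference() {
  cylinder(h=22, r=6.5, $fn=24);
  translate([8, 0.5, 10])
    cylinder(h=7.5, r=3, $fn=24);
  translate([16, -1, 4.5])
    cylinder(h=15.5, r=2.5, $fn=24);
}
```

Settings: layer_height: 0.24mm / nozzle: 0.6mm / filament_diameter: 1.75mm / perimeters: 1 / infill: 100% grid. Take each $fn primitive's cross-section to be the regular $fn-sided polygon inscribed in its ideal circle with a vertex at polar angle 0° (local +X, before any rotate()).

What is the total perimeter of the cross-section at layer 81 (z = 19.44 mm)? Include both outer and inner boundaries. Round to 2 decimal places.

40.72 mm

At z = 19.44 mm: the cylinder: section is a regular 24-gon, circumradius r=6.5 (perimeter = 2·24·6.500·sin(180°/24) = 40.72 mm); the cylinder at (8, 0.5) is not intersected at this z (z outside [10, 17.5]); the r=2.5 cylinder at (16, -1) contributes a regular 24-gon of circumradius 2.5 (perimeter = 2·24·2.500·sin(180°/24) = 15.66 mm); Subtracting the remaining from the first: starting from the r=6.5 cylinder, the r=2.5 cylinder at (16, -1) misses the remaining region (no effect) — boundary = 40.72 mm. Overall, the cross-section is a single solid region. Total boundary length (outer) = 40.72 mm.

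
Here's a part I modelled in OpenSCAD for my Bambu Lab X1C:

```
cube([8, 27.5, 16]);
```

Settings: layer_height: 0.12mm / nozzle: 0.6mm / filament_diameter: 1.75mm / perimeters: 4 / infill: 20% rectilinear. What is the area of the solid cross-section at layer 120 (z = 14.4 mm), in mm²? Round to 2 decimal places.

220.00 mm²

At z = 14.4 mm: the cube is present — its section is the full 8×27.5 rectangle (area 220.00 mm²). Overall, the cross-section is a single solid region. Net area = 220.00 mm².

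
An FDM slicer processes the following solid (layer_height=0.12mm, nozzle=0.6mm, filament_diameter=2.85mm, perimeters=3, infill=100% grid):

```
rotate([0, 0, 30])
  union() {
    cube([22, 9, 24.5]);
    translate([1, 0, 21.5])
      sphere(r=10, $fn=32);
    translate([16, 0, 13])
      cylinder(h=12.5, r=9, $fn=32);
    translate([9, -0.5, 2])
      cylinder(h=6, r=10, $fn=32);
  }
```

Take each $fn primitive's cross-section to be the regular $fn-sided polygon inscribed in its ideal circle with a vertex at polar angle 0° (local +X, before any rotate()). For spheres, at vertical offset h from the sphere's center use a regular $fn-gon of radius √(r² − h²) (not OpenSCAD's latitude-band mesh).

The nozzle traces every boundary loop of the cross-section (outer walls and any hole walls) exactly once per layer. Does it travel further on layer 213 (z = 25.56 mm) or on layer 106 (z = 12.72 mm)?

layer 106 (z = 12.72 mm)

Layer 213 (z = 25.56): the cube does not reach this height (z outside [0, 24.5]); the sphere at (1, 0): section is a regular 32-gon, circumradius = √(r²−h²) = √(10²−4.06²) = 9.139 (perimeter = 2·32·9.139·sin(180°/32) = 57.33 mm); the cylinder at (16, 0) does not reach this height (z outside [13, 25.5]); the cylinder at (9, -0.5) does not reach this height (z outside [2, 8]); Combining (union): only the r=10 sphere at (1, 0) is present, so the union is just that shape — boundary = 57.33 mm; (whole slice rotated 30° about Z — lengths, areas and connectivity unchanged). So its perimeter = 57.33 mm. Layer 106 (z = 12.72): the cube (footprint 22×9) is included at this height (perimeter 62.00 mm); the r=10 sphere at (1, 0) contributes a regular 32-gon of circumradius √(10²−8.78²) = 4.787 (perimeter = 2·32·4.787·sin(180°/32) = 30.03 mm); the cylinder at (16, 0) is absent (z outside [13, 25.5]); the cylinder at (9, -0.5) is not intersected at this z (z outside [2, 8]); Combining (union): the regions partially overlap (shared area 22.62 mm²), so the edge portions inside another operand are dropped and the merged outline is re-measured after clipping — boundary = 73.05 mm; (rotated 30° about Z; rotation is an isometry so areas/perimeters/island counts are preserved). So its perimeter = 73.05 mm. Layer 106 is larger (73.05 vs 57.33 mm).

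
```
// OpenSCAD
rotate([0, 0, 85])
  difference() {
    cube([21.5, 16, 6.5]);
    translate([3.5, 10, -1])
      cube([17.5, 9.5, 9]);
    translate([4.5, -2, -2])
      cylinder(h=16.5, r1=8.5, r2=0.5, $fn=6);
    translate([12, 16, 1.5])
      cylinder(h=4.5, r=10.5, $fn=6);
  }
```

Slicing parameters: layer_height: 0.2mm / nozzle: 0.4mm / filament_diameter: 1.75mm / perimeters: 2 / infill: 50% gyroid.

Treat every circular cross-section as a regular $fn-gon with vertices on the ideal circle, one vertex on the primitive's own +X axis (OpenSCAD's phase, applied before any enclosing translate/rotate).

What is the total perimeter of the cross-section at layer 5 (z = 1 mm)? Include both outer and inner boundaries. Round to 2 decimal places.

87.94 mm

At z = 1 mm: the cube (footprint 21.5×16) is included at this height (perimeter 75.00 mm); the cube at (3.5, 10) (footprint 17.5×9.5) is included at this height (perimeter 54.00 mm); the cone at (4.5, -2) contributes a regular 6-gon of circumradius 7.045 (interpolated between r1=8.5 and r2=0.5 at t=0.182) (perimeter = 2·6·7.045·sin(180°/6) = 42.27 mm); the cylinder at (12, 16) is not intersected at this z (z outside [1.5, 6]); After the difference (first − rest): starting from the 21.5×16 cube, the 17.5×9.5 cube at (3.5, 10) partially overlaps it — only the 105.00 mm² overlap (of its 166.25 mm²) is removed, clipping the outline; the cone at (4.5, -2) partially overlaps it — only the 36.93 mm² overlap (of its 128.96 mm²) is removed, clipping the outline — boundary = 87.94 mm; (rotated 85° about Z; rotation is an isometry so areas/perimeters/island counts are preserved). Overall, the cross-section is a single solid region. Total boundary length (outer) = 87.94 mm.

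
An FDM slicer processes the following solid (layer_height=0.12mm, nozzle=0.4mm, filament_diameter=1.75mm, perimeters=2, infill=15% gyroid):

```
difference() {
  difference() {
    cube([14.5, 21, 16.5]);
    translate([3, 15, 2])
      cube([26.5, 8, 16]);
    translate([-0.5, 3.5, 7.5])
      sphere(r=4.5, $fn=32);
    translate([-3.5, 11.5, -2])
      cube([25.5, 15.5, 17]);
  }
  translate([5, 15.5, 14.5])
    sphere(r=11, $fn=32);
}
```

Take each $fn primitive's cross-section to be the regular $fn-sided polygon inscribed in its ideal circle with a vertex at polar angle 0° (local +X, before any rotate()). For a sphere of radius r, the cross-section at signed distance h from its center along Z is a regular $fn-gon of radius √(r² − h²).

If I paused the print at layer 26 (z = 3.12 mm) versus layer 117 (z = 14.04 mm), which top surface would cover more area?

layer 26 (z = 3.12 mm)

Layer 26 (z = 3.12): the 14.5×21 cube contributes its full rectangle (area 304.50 mm²); the cube at (3, 15) is present — its section is the full 26.5×8 rectangle (area 212.00 mm²); the sphere at (-0.5, 3.5): section is a regular 32-gon, circumradius = √(r²−h²) = √(4.5²−4.38²) = 1.032 (area = (32/2)·1.032²·sin(360°/32) = 3.33 mm²); the 25.5×15.5 cube at (-3.5, 11.5) contributes its full rectangle (area 395.25 mm²); After the difference (first − rest): starting from the 14.5×21 cube (304.50 mm²), the 26.5×8 cube at (3, 15) partially overlaps it — only the 69.00 mm² overlap (of its 212.00 mm²) is removed, clipping the outline; the r=4.5 sphere at (-0.5, 3.5) partially overlaps it — only the 0.68 mm² overlap (of its 3.33 mm²) is removed, clipping the outline; the 25.5×15.5 cube at (-3.5, 11.5) partially overlaps it — only the 68.75 mm² overlap (of its 395.25 mm²) is removed, clipping the outline — area = 166.07 mm²; the sphere at (5, 15.5) does not reach this height (|z−center|=11.380 > r=11); Subtracting the remaining from the first: none of the subtracted shapes is present at this height, so the result so far is unchanged — area = 166.07 mm². So its area = 166.07 mm². Layer 117 (z = 14.04): the cube (footprint 14.5×21) is included at this height (area 304.50 mm²); the cube at (3, 15) (footprint 26.5×8) is included at this height (area 212.00 mm²); the sphere at (-0.5, 3.5) is not intersected at this z (|z−center|=6.540 > r=4.5); the cube at (-3.5, 11.5) (footprint 25.5×15.5) is included at this height (area 395.25 mm²); Taking the first minus the rest: starting from the 14.5×21 cube (304.50 mm²), the 26.5×8 cube at (3, 15) partially overlaps it — only the 69.00 mm² overlap (of its 212.00 mm²) is removed, clipping the outline; the 25.5×15.5 cube at (-3.5, 11.5) partially overlaps it — only the 68.75 mm² overlap (of its 395.25 mm²) is removed, clipping the outline — area = 166.75 mm²; the r=11 sphere at (5, 15.5) slices to a regular 32-gon of circumradius 10.990 (√(r²−h²) with h=0.46 from center) (area = (32/2)·10.990²·sin(360°/32) = 377.03 mm²); Taking the first minus the rest: starting from that combined region (166.75 mm²), the r=11 sphere at (5, 15.5) partially overlaps it — only the 83.71 mm² overlap (of its 377.03 mm²) is removed, clipping the outline — area = 83.04 mm². So its area = 83.04 mm². Layer 26 is larger (166.07 vs 83.04 mm²).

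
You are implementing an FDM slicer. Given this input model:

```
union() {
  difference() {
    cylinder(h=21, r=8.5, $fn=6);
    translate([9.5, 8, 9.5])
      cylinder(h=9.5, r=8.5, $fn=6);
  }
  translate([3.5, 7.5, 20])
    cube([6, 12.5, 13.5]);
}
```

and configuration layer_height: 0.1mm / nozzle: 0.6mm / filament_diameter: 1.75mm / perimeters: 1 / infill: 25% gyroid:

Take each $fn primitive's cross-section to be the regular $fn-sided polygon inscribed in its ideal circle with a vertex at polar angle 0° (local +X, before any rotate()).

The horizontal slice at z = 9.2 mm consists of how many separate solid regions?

1

At z = 9.2 mm: the r=8.5 cylinder contributes a regular 6-gon of circumradius 8.5; the cylinder at (9.5, 8) does not reach this height (z outside [9.5, 19]); Taking the first minus the rest: none of the subtracted shapes is present at this height, so the r=8.5 cylinder is unchanged — 1 connected region; the cube at (3.5, 7.5) is absent (z outside [20, 33.5]); Combining (union): only the result so far is present, so the union is just that shape — 1 connected region. The result has 1 disconnected region.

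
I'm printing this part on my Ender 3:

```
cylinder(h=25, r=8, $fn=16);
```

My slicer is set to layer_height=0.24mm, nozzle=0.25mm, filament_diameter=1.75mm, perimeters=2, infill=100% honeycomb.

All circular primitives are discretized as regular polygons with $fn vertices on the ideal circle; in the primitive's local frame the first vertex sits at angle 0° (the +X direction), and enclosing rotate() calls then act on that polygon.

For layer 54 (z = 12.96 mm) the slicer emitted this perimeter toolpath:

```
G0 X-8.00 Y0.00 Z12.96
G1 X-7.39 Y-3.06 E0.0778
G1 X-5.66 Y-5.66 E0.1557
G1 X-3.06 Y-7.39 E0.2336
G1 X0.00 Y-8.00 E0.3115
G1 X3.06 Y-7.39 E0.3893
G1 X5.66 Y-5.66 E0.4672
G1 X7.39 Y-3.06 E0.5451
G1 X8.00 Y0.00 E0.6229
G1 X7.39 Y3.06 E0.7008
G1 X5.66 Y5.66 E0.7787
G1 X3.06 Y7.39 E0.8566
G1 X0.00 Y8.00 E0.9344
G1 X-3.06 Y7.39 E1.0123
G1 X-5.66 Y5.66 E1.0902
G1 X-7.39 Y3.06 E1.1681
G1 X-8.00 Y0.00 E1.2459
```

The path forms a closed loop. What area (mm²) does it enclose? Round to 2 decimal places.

Apply the shoelace formula to the sequence of (X, Y) vertices; enclosed area = 195.95 mm².

195.95 mm²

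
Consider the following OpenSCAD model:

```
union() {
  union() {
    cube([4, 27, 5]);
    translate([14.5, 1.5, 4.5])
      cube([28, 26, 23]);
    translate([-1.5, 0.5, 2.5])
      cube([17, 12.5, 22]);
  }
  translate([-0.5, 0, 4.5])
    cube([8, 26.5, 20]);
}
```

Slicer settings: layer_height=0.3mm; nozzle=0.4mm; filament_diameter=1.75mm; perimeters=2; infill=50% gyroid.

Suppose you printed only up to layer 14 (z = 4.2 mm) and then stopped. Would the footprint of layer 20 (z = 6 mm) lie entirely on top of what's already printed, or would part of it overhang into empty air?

part overhangs

Compare the two slices. At z = 4.2: the 4×27 cube contributes its full rectangle (area 108.00 mm²); the cube at (14.5, 1.5) is absent (z outside [4.5, 27.5]); the 17×12.5 cube at (-1.5, 0.5) contributes its full rectangle (area 212.50 mm²); Combining (union): the regions partially overlap — summed areas 320.50 mm² minus the doubly-counted overlap 50.00 mm² gives 270.50 mm² — area = 270.50 mm²; the cube at (-0.5, 0) is absent (z outside [4.5, 24.5]); Taking the union: only that combined region is present, so the union is just that shape — area = 270.50 mm². At z = 6: the cube does not reach this height (z outside [0, 5]); the cube at (14.5, 1.5) is present — its section is the full 28×26 rectangle (area 728.00 mm²); the cube at (-1.5, 0.5) (footprint 17×12.5) is included at this height (area 212.50 mm²); Taking the union: the regions partially overlap — summed areas 940.50 mm² minus the doubly-counted overlap 11.50 mm² gives 929.00 mm² — area = 929.00 mm²; the 8×26.5 cube at (-0.5, 0) contributes its full rectangle (area 212.00 mm²); Taking the union: the regions partially overlap — summed areas 1141.00 mm² minus the doubly-counted overlap 100.00 mm² gives 1041.00 mm² — area = 1041.00 mm². Checking containment: at z = 6 the cross-section extends beyond the z = 4.2 cross-section by about 772.50 mm².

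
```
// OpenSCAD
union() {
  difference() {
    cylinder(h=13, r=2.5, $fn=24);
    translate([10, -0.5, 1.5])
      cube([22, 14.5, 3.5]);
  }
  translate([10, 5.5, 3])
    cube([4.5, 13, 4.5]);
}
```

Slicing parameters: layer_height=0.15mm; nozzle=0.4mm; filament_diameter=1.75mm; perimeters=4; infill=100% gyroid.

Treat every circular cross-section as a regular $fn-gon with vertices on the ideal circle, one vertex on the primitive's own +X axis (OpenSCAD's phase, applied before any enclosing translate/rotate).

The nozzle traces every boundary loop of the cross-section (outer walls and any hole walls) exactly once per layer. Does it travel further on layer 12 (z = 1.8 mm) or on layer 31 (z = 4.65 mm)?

Layer 12 (z = 1.8): the r=2.5 cylinder gives a regular 24-gon of circumradius 2.5 (constant along its height) (perimeter = 2·24·2.500·sin(180°/24) = 15.66 mm); the cube at (10, -0.5) (footprint 22×14.5) is included at this height (perimeter 73.00 mm); Subtracting the remaining from the first: starting from the r=2.5 cylinder, the 22×14.5 cube at (10, -0.5) misses the remaining region (no effect) — boundary = 15.66 mm; the cube at (10, 5.5) is absent (z outside [3, 7.5]); Merging all regions: only the result so far is present, so the union is just that shape — boundary = 15.66 mm. So its perimeter = 15.66 mm. Layer 31 (z = 4.65): the r=2.5 cylinder contributes a regular 24-gon of circumradius 2.5 (perimeter = 2·24·2.500·sin(180°/24) = 15.66 mm); the 22×14.5 cube at (10, -0.5) contributes its full rectangle (perimeter 73.00 mm); After the difference (first − rest): starting from the r=2.5 cylinder, the 22×14.5 cube at (10, -0.5) misses the remaining region (no effect) — boundary = 15.66 mm; the cube at (10, 5.5) (footprint 4.5×13) is included at this height (perimeter 35.00 mm); Merging all regions: the 2 present regions are separate (no shared area or edge), so areas and boundary lengths simply add and each stays a separate island — boundary = 50.66 mm. So its perimeter = 50.66 mm. Layer 31 is larger (50.66 vs 15.66 mm).

layer 31 (z = 4.65 mm)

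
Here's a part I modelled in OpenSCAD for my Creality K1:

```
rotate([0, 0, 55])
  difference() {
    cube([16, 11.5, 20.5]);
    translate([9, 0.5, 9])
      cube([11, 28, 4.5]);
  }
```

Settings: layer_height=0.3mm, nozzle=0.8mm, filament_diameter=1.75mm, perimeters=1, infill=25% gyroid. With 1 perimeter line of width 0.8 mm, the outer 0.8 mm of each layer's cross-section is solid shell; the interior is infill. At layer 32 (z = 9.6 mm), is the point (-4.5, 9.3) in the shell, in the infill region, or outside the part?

At z = 9.6 mm: the cube (footprint 16×11.5) is included at this height; the 11×28 cube at (9, 0.5) contributes its full rectangle; Taking the first minus the rest: starting from the 16×11.5 cube, the 11×28 cube at (9, 0.5) partially overlaps it — only the 77.00 mm² overlap (of its 308.00 mm²) is removed, clipping the outline — 1 connected region; (rotated 55° about Z; rotation is an isometry so areas/perimeters/island counts are preserved). Overall, the cross-section is a single solid region. Undo the 55° rotation: the query point maps to (5.037, 9.020) in the un-rotated model frame. The nearest boundary edge runs (0.00, 11.50)→(9.00, 11.50); distance from the point to it = 2.48 mm. The point is inside the cross-section and 2.48 mm from the nearest boundary — more than the 0.8 mm shell width (1 × 0.8), so it's in the infill interior.

infill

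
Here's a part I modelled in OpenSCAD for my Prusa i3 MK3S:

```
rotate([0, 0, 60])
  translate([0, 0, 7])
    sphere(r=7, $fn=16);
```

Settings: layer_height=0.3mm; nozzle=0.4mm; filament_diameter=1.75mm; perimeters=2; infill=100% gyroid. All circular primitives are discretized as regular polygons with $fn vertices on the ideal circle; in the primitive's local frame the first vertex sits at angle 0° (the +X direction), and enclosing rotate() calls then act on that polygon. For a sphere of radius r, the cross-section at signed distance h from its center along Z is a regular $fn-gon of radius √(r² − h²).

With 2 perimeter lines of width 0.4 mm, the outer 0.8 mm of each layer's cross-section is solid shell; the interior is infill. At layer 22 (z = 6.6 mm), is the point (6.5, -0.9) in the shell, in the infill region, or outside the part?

At z = 6.6 mm: the r=7 sphere slices to a regular 16-gon of circumradius 6.989 (√(r²−h²) with h=0.4 from center); (rotated 60° about Z; rotation is an isometry so areas/perimeters/island counts are preserved). Overall, the cross-section is a single solid region. Undo the 60° rotation: the query point maps to (2.471, -6.079) in the un-rotated model frame. The nearest boundary edge runs (-0.00, -6.99)→(2.67, -6.46); distance from the point to it = 0.41 mm. The point is inside the cross-section, 0.41 mm from the nearest boundary — within the 0.8 mm shell band (2 × 0.4).

shell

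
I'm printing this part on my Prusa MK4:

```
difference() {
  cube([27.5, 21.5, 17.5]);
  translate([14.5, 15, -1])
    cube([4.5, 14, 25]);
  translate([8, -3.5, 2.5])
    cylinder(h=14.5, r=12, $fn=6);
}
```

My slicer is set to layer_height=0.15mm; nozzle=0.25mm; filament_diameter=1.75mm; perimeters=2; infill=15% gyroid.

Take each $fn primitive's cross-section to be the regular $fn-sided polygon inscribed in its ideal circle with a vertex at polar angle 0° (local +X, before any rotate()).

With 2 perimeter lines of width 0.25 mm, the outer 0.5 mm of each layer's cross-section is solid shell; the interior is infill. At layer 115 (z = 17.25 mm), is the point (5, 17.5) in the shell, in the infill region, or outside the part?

infill

At z = 17.25 mm: the cube is present — its section is the full 27.5×21.5 rectangle; the cube at (14.5, 15) is present — its section is the full 4.5×14 rectangle; the cylinder at (8, -3.5) is absent (z outside [2.5, 17]); After the difference (first − rest): starting from the 27.5×21.5 cube, the 4.5×14 cube at (14.5, 15) partially overlaps it — only the 29.25 mm² overlap (of its 63.00 mm²) is removed, clipping the outline — 1 connected region. Overall, the cross-section is a single solid region. The nearest boundary edge runs (0.00, 21.50)→(14.50, 21.50); distance from the point to it = 4.00 mm. The point is inside the cross-section and 4.00 mm from the nearest boundary — more than the 0.5 mm shell width (2 × 0.25), so it's in the infill interior.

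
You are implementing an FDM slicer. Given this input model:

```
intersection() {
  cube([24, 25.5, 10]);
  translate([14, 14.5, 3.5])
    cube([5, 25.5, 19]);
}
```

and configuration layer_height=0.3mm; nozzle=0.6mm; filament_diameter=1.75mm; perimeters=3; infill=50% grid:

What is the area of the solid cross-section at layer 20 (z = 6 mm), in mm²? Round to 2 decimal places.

55.00 mm²

At z = 6 mm: the 24×25.5 cube contributes its full rectangle (area 612.00 mm²); the 5×25.5 cube at (14, 14.5) contributes its full rectangle (area 127.50 mm²); After intersecting: the 5×25.5 cube at (14, 14.5) partially overlaps the 24×25.5 cube; clipping to the common part keeps 55.00 mm² — area = 55.00 mm². Overall, the cross-section is a single solid region. Net area = 55.00 mm².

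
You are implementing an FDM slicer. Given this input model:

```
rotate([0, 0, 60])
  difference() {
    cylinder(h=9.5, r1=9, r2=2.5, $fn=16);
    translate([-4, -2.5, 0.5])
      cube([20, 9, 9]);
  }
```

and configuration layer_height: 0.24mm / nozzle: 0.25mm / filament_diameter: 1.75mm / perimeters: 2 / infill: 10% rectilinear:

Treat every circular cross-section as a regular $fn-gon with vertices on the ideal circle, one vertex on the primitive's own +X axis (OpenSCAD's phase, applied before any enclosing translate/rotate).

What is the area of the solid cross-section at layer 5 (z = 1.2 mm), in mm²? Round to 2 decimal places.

At z = 1.2 mm: the cone (r1=9→r2=2.5) has section circumradius 8.179 here — a regular 16-gon (area = (16/2)·8.179²·sin(360°/16) = 204.80 mm²); the cube at (-4, -2.5) (footprint 20×9) is included at this height (area 180.00 mm²); Taking the first minus the rest: starting from the cone (204.80 mm²), the 20×9 cube at (-4, -2.5) partially overlaps it — only the 101.91 mm² overlap (of its 180.00 mm²) is removed, clipping the outline — area = 102.89 mm²; (rotated 60° about Z; rotation is an isometry so areas/perimeters/island counts are preserved). Overall, the cross-section is a single solid region. Net area = 102.89 mm².

102.89 mm²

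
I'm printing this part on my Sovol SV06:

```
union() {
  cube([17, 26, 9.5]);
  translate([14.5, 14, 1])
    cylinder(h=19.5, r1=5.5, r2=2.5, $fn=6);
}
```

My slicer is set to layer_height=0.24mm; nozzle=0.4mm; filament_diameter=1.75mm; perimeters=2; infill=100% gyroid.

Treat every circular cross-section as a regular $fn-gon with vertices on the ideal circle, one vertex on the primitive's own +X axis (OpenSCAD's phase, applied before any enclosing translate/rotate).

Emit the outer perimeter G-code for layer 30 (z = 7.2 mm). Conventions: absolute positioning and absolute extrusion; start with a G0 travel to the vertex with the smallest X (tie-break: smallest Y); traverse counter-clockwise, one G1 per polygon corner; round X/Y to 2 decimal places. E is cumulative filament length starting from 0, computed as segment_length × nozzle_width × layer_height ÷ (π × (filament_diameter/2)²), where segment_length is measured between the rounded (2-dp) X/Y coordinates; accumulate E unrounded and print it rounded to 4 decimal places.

At z = 7.2 mm: the cube is present — its section is the full 17×26 rectangle; the cone at (14.5, 14): at t=0.318 of its height the radius interpolates to r₁+(r₂−r₁)t = 4.546, giving a regular 6-gon of that circumradius; Taking the union: the regions partially overlap (shared area 46.44 mm²), so overlapping operands fuse into one piece — 1 connected region. The outline is a single polygon with 7 vertices. Extrusion per mm of travel: 0.4 × 0.24 / (π × 0.875²) = 0.039912. Accumulating E over each segment gives final E = 3.4764.

G0 X0.00 Y0.00 Z7.20
G1 X17.00 Y0.00 E0.6785
G1 X17.00 Y10.46 E1.0960
G1 X19.05 Y14.00 E1.2593
G1 X17.00 Y17.54 E1.4225
G1 X17.00 Y26.00 E1.7602
G1 X0.00 Y26.00 E2.4387
G1 X0.00 Y0.00 E3.4764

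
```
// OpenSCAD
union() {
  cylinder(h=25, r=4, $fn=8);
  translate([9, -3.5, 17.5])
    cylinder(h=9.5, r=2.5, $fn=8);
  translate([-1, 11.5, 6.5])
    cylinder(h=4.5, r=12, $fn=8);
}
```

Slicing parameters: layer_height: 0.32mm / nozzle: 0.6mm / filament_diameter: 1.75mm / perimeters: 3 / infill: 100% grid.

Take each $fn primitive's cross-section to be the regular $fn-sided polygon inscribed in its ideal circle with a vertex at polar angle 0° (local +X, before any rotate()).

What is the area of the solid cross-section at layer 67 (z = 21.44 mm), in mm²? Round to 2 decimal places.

At z = 21.44 mm: the r=4 cylinder contributes a regular 8-gon of circumradius 4 (area = (8/2)·4.000²·sin(360°/8) = 45.25 mm²); the r=2.5 cylinder at (9, -3.5) contributes a regular 8-gon of circumradius 2.5 (area = (8/2)·2.500²·sin(360°/8) = 17.68 mm²); the cylinder at (-1, 11.5) is absent (z outside [6.5, 11]); Combining (union): the 2 present regions are separate (no shared area or edge), so areas and boundary lengths simply add and each stays a separate island — area = 62.93 mm². Overall, the cross-section has 2 separate islands. Net area = 62.93 mm².

62.93 mm²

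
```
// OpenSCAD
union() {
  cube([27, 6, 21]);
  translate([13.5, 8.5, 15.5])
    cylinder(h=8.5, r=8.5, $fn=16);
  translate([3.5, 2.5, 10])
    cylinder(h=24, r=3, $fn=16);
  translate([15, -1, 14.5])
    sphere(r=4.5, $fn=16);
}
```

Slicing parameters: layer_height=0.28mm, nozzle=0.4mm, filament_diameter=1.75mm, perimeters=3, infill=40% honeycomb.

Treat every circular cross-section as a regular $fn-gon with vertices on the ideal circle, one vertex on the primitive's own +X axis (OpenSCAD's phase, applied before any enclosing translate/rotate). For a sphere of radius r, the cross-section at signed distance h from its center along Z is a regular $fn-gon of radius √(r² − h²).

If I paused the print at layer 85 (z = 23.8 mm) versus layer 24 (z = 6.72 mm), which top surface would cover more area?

Layer 85 (z = 23.8): the cube does not reach this height (z outside [0, 21]); the r=8.5 cylinder at (13.5, 8.5) gives a regular 16-gon of circumradius 8.5 (constant along its height) (area = (16/2)·8.500²·sin(360°/16) = 221.19 mm²); the cylinder at (3.5, 2.5): section is a regular 16-gon, circumradius r=3 (area = (16/2)·3.000²·sin(360°/16) = 27.55 mm²); the sphere at (15, -1) does not reach this height (|z−center|=9.300 > r=4.5); Combining (union): the 2 present regions are separate (no shared area or edge), so areas and boundary lengths simply add and each stays a separate island — area = 248.74 mm². So its area = 248.74 mm². Layer 24 (z = 6.72): the 27×6 cube contributes its full rectangle (area 162.00 mm²); the cylinder at (13.5, 8.5) does not reach this height (z outside [15.5, 24]); the cylinder at (3.5, 2.5) is absent (z outside [10, 34]); the sphere at (15, -1) does not reach this height (|z−center|=7.780 > r=4.5); Taking the union: only the 27×6 cube is present, so the union is just that shape — area = 162.00 mm². So its area = 162.00 mm². Layer 85 is larger (248.74 vs 162.00 mm²).

layer 85 (z = 23.8 mm)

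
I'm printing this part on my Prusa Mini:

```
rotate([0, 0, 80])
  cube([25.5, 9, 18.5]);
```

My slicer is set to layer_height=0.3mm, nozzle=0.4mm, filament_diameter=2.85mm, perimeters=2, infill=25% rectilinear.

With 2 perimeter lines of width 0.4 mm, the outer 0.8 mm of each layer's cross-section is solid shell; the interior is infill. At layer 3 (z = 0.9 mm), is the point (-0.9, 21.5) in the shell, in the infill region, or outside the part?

At z = 0.9 mm: the 25.5×9 cube contributes its full rectangle; (whole slice rotated 80° about Z — lengths, areas and connectivity unchanged). Overall, the cross-section is a single solid region. Undo the 80° rotation: the query point maps to (21.017, 4.620) in the un-rotated model frame. The nearest boundary edge runs (25.50, 9.00)→(0.00, 9.00); distance from the point to it = 4.38 mm. The point is inside the cross-section and 4.38 mm from the nearest boundary — more than the 0.8 mm shell width (2 × 0.4), so it's in the infill interior.

infill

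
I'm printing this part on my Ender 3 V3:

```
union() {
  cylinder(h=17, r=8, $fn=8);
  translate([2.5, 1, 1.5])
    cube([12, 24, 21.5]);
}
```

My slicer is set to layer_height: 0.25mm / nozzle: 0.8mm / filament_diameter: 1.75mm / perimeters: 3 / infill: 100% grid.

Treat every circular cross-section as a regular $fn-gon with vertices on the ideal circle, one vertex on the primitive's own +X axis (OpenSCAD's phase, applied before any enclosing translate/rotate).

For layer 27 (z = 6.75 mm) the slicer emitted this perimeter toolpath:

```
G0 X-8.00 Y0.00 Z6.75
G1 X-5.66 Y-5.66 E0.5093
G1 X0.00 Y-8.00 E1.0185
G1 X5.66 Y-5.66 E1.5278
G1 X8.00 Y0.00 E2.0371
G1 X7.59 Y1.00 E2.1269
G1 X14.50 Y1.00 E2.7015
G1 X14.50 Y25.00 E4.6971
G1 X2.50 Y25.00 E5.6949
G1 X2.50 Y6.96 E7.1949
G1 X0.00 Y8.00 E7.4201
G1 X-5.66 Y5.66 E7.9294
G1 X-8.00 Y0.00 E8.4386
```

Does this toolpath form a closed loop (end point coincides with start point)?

yes

Start point (G0): (-8.00, 0.00). End point (last G1): the path returns to the start — closed.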